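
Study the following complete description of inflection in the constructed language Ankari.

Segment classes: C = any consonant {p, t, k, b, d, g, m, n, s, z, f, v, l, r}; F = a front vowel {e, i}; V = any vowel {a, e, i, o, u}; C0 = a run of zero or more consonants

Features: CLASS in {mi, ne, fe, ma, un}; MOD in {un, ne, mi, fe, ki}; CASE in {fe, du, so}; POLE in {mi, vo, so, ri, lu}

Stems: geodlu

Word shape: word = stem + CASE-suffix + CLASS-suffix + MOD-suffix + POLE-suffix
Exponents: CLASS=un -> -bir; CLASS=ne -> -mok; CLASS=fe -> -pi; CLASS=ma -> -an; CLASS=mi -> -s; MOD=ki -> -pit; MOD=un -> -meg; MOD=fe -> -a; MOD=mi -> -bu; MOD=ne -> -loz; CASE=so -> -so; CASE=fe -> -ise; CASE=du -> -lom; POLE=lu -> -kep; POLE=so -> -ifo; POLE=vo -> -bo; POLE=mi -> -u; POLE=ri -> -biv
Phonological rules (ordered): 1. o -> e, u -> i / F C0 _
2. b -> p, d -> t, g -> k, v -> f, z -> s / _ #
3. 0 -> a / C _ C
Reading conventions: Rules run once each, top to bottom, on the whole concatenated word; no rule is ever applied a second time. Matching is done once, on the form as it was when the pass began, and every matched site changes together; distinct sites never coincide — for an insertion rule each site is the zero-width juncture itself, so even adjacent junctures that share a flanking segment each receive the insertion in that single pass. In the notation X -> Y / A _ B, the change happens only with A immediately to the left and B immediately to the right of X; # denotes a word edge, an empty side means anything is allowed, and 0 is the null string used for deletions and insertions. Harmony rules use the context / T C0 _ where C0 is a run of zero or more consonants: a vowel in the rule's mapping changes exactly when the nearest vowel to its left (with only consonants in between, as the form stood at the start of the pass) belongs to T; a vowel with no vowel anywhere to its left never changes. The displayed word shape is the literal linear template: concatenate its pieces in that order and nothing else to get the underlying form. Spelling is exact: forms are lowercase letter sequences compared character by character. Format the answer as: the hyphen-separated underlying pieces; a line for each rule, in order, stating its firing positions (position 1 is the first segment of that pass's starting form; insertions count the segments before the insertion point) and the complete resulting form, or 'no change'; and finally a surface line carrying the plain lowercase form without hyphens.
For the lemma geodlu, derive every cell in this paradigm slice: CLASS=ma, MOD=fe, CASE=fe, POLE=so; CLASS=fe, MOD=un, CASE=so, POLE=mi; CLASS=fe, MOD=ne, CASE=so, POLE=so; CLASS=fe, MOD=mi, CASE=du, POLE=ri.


cell CLASS=ma, MOD=fe, CASE=fe, POLE=so:
underlying: geodlu-ise-an-a-ifo
1. o -> e, u -> i / F C0 _: fires at position(s) 3, 15: geedluiseanaife
2. b -> p, d -> t, g -> k, v -> f, z -> s / _ #: no change
3. 0 -> a / C _ C: inserts after position(s) 4: geedaluiseanaife
surface: geedaluiseanaife

cell CLASS=fe, MOD=un, CASE=so, POLE=mi:
underlying: geodlu-so-pi-meg-u
1. o -> e, u -> i / F C0 _: fires at position(s) 3, 14: geedlusopimegi
2. b -> p, d -> t, g -> k, v -> f, z -> s / _ #: no change
3. 0 -> a / C _ C: inserts after position(s) 4: geedalusopimegi
surface: geedalusopimegi

cell CLASS=fe, MOD=ne, CASE=so, POLE=so:
underlying: geodlu-so-pi-loz-ifo
1. o -> e, u -> i / F C0 _: fires at position(s) 3, 12, 16: geedlusopilezife
2. b -> p, d -> t, g -> k, v -> f, z -> s / _ #: no change
3. 0 -> a / C _ C: inserts after position(s) 4: geedalusopilezife
surface: geedalusopilezife

cell CLASS=fe, MOD=mi, CASE=du, POLE=ri:
underlying: geodlu-lom-pi-bu-biv
1. o -> e, u -> i / F C0 _: fires at position(s) 3, 13: geedlulompibibiv
2. b -> p, d -> t, g -> k, v -> f, z -> s / _ #: fires at position(s) 16: geedlulompibibif
3. 0 -> a / C _ C: inserts after position(s) 4, 9: geedalulomapibibif
surface: geedalulomapibibif


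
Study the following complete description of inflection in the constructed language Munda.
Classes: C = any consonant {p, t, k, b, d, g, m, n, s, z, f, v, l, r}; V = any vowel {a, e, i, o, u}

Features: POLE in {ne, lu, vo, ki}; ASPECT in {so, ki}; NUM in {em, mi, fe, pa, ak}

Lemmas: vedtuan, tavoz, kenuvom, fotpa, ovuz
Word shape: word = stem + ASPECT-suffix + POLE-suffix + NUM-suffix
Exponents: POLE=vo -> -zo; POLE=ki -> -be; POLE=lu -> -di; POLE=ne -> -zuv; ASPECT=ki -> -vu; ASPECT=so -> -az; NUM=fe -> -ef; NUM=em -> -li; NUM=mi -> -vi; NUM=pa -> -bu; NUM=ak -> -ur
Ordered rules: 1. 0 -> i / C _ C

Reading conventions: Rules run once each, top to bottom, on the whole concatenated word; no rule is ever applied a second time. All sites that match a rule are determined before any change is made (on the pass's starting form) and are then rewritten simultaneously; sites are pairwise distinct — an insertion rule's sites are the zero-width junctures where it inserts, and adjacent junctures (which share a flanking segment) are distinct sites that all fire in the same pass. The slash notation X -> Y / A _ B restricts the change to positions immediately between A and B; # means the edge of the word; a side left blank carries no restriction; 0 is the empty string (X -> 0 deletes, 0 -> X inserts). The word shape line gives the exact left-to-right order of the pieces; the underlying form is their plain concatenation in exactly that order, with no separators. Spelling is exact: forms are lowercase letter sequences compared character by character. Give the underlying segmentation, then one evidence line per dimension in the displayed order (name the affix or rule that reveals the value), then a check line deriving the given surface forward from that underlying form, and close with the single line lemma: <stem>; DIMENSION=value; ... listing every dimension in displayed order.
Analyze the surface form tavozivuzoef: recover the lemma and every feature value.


underlying: tavoz-vu-zo-ef
POLE=vo - signalled by the affix -zo
ASPECT=ki - signalled by the affix -vu
NUM=fe - signalled by the affix -ef
check: tavozvuzoef -> tavozivuzoef
lemma: tavoz; POLE=vo; ASPECT=ki; NUM=fe


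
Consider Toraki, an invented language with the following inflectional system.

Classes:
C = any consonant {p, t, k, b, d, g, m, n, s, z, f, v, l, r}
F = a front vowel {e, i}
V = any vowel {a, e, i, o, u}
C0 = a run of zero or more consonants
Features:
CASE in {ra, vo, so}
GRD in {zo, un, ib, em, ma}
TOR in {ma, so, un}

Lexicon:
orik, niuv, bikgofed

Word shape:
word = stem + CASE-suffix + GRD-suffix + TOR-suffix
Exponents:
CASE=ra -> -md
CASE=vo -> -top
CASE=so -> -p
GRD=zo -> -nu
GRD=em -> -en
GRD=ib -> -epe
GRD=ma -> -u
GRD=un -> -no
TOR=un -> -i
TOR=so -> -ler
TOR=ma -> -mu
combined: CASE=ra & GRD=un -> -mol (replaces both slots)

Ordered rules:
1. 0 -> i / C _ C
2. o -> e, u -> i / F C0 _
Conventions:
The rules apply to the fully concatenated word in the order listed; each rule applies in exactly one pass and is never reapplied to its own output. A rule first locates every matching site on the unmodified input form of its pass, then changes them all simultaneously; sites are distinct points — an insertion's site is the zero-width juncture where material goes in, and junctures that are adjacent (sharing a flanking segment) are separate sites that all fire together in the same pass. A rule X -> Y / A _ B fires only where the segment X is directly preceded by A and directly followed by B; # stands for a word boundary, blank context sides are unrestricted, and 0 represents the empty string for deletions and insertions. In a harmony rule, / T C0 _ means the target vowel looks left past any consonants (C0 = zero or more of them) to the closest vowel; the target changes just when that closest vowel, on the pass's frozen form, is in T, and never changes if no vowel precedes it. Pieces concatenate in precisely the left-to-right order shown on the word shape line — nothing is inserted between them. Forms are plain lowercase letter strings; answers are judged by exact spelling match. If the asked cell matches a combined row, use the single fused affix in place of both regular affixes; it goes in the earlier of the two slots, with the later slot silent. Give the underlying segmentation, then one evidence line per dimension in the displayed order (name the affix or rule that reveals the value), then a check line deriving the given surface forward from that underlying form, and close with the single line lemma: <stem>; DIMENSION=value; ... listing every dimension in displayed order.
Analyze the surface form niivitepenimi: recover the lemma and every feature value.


underlying: niuv-top-en-mu
CASE=vo - signalled by the affix -top
GRD=em - signalled by the affix -en
TOR=ma - signalled by the affix -mu
check: niuvtopenmu -> niuvitopenimu -> niivitepenimi
lemma: niuv; CASE=vo; GRD=em; TOR=ma


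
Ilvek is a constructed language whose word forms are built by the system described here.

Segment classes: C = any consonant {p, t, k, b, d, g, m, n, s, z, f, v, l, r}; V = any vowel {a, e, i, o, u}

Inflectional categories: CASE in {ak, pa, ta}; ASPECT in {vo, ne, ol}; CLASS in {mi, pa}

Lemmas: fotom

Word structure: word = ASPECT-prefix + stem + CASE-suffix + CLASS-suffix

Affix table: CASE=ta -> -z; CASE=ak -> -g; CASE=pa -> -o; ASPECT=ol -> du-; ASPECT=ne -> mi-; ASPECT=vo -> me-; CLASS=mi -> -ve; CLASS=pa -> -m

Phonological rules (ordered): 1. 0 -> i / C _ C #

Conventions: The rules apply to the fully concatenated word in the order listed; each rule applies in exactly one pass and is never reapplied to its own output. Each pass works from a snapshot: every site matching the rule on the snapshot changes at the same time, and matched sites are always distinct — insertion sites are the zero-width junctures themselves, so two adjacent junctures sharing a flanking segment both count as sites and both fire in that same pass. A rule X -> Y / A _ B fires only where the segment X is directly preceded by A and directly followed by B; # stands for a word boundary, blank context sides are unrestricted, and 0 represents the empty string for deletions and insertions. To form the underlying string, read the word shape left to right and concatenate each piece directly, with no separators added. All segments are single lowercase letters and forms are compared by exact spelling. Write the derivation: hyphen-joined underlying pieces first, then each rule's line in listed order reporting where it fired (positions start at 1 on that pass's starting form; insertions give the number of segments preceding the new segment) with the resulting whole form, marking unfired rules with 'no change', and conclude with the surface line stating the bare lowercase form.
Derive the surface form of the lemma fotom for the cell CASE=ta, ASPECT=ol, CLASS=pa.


underlying: du-fotom-z-m
1. 0 -> i / C _ C #: inserts after position(s) 8: dufotomzim
surface: dufotomzim


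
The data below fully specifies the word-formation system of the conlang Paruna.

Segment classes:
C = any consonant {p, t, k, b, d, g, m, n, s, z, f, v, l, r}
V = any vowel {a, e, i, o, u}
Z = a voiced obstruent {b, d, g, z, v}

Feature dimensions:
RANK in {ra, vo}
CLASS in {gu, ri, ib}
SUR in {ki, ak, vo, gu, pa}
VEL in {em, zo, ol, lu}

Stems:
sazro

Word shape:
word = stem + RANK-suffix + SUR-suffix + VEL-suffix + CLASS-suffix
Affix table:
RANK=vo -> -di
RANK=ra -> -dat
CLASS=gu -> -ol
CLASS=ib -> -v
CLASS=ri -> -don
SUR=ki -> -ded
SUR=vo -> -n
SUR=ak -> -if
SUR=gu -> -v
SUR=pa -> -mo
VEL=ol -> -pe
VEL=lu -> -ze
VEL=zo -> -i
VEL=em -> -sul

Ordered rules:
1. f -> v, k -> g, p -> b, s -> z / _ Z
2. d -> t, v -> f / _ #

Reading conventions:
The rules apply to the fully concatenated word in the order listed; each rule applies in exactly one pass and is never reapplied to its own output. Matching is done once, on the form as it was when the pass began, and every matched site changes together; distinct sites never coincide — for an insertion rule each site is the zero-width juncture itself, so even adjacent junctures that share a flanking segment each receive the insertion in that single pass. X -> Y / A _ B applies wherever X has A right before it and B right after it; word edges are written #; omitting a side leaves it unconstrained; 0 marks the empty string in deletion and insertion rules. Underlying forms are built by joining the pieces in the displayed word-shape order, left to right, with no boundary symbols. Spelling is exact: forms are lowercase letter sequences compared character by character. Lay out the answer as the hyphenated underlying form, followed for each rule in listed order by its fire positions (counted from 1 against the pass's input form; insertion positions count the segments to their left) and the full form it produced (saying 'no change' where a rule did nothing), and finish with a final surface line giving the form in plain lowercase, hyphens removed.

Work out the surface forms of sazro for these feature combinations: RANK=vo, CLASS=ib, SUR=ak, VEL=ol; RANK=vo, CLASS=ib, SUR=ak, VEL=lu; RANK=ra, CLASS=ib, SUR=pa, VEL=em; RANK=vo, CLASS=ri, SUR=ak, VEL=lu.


cell RANK=vo, CLASS=ib, SUR=ak, VEL=ol:
underlying: sazro-di-if-pe-v
1. f -> v, k -> g, p -> b, s -> z / _ Z: no change
2. d -> t, v -> f / _ #: fires at position(s) 12: sazrodiifpef
surface: sazrodiifpef

cell RANK=vo, CLASS=ib, SUR=ak, VEL=lu:
underlying: sazro-di-if-ze-v
1. f -> v, k -> g, p -> b, s -> z / _ Z: fires at position(s) 9: sazrodiivzev
2. d -> t, v -> f / _ #: fires at position(s) 12: sazrodiivzef
surface: sazrodiivzef

cell RANK=ra, CLASS=ib, SUR=pa, VEL=em:
underlying: sazro-dat-mo-sul-v
1. f -> v, k -> g, p -> b, s -> z / _ Z: no change
2. d -> t, v -> f / _ #: fires at position(s) 14: sazrodatmosulf
surface: sazrodatmosulf

cell RANK=vo, CLASS=ri, SUR=ak, VEL=lu:
underlying: sazro-di-if-ze-don
1. f -> v, k -> g, p -> b, s -> z / _ Z: fires at position(s) 9: sazrodiivzedon
2. d -> t, v -> f / _ #: no change
surface: sazrodiivzedon


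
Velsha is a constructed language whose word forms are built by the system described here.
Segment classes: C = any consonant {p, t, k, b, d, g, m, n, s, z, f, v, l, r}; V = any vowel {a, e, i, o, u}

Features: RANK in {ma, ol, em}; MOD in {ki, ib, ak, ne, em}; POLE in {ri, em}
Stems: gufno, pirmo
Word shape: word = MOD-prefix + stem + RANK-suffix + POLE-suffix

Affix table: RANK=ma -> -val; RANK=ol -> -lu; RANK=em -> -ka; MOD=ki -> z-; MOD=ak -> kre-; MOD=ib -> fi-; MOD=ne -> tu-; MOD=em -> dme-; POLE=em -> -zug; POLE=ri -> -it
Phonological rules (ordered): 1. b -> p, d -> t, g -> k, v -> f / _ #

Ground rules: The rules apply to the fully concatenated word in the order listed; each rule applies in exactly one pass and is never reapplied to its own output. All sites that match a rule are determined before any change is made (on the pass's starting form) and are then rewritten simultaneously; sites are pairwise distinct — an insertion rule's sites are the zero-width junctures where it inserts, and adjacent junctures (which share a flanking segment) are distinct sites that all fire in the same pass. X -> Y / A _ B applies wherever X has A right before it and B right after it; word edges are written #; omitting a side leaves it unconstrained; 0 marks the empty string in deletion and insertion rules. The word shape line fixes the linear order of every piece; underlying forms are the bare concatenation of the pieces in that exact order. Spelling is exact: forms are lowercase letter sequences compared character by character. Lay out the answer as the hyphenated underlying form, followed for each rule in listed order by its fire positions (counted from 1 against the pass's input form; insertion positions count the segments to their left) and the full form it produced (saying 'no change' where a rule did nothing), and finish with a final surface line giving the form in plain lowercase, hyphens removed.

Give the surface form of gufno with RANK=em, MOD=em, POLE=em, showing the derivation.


underlying: dme-gufno-ka-zug
1. b -> p, d -> t, g -> k, v -> f / _ #: fires at position(s) 13: dmegufnokazuk
surface: dmegufnokazuk


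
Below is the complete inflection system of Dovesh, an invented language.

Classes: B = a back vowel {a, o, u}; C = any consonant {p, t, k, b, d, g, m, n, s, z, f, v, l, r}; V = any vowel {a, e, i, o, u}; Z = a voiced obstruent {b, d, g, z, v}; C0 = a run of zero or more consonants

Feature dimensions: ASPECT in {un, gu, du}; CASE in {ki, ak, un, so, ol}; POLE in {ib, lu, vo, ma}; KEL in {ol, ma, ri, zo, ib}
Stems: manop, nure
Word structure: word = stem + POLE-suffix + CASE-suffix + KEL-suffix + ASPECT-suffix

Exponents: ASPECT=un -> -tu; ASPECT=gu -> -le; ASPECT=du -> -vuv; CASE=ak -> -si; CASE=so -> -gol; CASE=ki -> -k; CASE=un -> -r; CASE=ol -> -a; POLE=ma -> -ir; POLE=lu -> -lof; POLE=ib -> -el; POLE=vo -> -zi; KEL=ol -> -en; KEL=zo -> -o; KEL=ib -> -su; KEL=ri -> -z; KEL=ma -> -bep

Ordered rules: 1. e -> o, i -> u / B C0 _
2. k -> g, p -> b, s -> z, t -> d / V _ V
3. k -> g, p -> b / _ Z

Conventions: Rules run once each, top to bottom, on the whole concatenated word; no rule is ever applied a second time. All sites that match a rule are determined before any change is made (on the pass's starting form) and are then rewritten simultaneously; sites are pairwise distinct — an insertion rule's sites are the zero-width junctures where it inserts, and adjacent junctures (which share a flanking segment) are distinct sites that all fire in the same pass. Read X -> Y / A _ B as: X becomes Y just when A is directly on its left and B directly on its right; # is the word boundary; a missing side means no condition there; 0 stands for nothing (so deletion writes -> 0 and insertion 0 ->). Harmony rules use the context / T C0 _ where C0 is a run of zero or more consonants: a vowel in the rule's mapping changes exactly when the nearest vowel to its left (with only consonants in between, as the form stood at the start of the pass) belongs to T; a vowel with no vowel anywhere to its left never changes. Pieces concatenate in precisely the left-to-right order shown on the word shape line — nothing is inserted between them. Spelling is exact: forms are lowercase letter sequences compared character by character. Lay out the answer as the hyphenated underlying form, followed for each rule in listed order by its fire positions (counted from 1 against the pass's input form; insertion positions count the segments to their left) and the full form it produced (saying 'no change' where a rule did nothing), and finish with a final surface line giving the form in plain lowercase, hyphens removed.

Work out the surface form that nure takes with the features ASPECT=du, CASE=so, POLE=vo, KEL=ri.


underlying: nure-zi-gol-z-vuv
1. e -> o, i -> u / B C0 _: fires at position(s) 4: nurozigolzvuv
2. k -> g, p -> b, s -> z, t -> d / V _ V: no change
3. k -> g, p -> b / _ Z: no change
surface: nurozigolzvuv


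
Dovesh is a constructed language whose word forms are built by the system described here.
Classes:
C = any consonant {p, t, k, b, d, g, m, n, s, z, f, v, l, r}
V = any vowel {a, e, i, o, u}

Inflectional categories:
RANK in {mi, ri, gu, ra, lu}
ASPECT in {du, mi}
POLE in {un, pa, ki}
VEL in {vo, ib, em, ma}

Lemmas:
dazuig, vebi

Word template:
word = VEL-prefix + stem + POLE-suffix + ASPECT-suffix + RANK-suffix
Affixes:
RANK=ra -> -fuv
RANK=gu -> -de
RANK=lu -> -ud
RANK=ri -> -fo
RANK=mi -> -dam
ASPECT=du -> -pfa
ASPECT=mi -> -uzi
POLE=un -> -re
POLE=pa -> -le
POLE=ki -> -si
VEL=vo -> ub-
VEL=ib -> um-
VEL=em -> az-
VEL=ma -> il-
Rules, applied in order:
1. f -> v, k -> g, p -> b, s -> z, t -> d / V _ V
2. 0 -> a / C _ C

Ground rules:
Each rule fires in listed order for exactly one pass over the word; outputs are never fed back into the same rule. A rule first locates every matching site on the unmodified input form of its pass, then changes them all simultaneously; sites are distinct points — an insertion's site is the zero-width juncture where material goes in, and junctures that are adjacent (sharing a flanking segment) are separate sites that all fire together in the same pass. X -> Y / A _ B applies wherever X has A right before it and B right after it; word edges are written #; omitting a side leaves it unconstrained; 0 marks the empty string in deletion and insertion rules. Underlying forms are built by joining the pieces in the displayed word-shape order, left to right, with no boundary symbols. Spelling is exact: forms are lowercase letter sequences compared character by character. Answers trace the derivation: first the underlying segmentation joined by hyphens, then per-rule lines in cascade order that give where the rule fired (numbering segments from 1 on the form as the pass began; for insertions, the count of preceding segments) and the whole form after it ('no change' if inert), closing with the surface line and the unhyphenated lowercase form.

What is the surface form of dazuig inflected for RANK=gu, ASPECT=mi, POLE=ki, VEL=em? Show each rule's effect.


underlying: az-dazuig-si-uzi-de
1. f -> v, k -> g, p -> b, s -> z, t -> d / V _ V: no change
2. 0 -> a / C _ C: inserts after position(s) 2, 8: azadazuigasiuzide
surface: azadazuigasiuzide


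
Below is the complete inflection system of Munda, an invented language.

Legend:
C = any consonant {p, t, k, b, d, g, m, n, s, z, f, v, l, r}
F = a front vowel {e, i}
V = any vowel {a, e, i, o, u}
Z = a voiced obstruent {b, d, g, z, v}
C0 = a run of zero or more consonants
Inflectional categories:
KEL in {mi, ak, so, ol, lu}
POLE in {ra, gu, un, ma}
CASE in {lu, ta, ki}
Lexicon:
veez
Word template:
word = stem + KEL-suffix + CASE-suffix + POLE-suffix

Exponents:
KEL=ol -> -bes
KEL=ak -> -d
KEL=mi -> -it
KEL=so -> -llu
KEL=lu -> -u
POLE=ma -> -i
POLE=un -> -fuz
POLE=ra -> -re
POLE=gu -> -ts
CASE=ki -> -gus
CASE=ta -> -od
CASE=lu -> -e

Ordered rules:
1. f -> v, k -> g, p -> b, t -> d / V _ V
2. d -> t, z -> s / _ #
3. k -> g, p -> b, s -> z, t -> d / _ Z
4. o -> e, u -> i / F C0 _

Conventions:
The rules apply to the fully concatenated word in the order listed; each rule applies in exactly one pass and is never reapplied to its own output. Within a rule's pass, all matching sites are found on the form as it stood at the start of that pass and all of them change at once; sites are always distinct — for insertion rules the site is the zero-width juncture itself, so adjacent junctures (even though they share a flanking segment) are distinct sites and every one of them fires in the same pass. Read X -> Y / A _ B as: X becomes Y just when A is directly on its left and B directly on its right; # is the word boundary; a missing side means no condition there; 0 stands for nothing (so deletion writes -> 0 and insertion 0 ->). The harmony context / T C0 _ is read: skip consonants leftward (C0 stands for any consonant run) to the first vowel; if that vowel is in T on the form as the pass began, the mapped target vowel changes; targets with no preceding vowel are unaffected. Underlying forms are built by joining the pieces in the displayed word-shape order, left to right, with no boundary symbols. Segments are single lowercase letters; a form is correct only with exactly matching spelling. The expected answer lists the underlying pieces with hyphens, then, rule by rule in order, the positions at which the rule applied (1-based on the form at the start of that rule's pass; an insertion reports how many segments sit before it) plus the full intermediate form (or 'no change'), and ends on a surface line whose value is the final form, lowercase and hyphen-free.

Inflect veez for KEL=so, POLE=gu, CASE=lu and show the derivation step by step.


underlying: veez-llu-e-ts
1. f -> v, k -> g, p -> b, t -> d / V _ V: no change
2. d -> t, z -> s / _ #: no change
3. k -> g, p -> b, s -> z, t -> d / _ Z: no change
4. o -> e, u -> i / F C0 _: fires at position(s) 7: veezlliets
surface: veezlliets


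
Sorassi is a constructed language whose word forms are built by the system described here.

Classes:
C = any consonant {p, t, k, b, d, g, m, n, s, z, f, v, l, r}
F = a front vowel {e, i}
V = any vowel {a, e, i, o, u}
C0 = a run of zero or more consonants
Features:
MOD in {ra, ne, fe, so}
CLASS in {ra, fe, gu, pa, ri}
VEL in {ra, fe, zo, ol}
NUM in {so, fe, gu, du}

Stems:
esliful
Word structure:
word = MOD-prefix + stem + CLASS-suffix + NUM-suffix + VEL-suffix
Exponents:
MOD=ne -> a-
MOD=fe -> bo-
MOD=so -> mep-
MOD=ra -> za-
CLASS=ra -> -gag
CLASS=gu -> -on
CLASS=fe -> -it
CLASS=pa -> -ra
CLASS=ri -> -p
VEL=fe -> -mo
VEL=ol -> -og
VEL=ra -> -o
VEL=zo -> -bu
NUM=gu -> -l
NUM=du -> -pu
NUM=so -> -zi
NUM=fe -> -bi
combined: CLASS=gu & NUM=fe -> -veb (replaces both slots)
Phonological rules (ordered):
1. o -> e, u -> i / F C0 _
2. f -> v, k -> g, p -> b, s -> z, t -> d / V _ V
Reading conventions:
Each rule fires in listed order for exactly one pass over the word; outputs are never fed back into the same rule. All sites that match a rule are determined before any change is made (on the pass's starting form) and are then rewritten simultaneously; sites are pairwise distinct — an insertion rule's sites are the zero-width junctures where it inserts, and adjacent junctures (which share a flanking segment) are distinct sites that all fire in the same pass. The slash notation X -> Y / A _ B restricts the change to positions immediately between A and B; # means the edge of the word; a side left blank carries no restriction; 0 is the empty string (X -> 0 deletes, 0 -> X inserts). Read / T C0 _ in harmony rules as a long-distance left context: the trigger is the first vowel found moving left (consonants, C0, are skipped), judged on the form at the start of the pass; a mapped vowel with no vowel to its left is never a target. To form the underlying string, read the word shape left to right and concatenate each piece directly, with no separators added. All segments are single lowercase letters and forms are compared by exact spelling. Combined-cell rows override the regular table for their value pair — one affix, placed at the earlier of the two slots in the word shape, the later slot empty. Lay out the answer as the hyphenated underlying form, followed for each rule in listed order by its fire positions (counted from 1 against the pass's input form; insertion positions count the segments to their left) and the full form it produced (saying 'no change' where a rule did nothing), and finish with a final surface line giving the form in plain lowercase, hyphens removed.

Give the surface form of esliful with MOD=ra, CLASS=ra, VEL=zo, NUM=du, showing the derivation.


underlying: za-esliful-gag-pu-bu
1. o -> e, u -> i / F C0 _: fires at position(s) 8: zaeslifilgagpubu
2. f -> v, k -> g, p -> b, s -> z, t -> d / V _ V: fires at position(s) 7: zaeslivilgagpubu
surface: zaeslivilgagpubu


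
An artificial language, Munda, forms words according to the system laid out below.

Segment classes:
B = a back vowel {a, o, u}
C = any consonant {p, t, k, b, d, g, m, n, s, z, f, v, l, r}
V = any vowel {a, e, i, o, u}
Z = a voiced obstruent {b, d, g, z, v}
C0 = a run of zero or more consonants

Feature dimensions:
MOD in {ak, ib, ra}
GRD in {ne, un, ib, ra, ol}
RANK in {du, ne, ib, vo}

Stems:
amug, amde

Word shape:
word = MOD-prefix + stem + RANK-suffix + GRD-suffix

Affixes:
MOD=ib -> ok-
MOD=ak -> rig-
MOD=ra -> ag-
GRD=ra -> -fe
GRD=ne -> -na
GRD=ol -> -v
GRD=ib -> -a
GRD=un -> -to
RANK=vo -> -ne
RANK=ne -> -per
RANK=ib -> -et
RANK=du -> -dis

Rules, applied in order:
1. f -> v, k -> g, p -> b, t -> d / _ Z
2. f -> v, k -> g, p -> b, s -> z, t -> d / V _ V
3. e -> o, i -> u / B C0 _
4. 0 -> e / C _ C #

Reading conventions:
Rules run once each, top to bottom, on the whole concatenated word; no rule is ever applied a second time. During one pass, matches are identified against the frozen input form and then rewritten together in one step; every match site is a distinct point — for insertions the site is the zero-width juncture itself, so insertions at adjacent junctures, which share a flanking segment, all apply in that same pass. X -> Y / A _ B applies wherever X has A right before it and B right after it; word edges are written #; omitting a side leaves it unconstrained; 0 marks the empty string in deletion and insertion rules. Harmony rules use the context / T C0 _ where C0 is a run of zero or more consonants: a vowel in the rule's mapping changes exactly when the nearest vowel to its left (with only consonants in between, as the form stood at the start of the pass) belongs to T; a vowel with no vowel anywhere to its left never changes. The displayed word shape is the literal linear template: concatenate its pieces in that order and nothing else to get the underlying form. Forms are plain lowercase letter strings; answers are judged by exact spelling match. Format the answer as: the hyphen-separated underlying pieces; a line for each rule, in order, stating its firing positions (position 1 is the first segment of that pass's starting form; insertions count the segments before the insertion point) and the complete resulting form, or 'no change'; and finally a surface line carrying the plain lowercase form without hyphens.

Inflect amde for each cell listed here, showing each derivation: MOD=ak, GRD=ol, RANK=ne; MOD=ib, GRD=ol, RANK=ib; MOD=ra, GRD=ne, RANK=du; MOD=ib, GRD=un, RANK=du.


cell MOD=ak, GRD=ol, RANK=ne:
underlying: rig-amde-per-v
1. f -> v, k -> g, p -> b, t -> d / _ Z: no change
2. f -> v, k -> g, p -> b, s -> z, t -> d / V _ V: fires at position(s) 8: rigamdeberv
3. e -> o, i -> u / B C0 _: fires at position(s) 7: rigamdoberv
4. 0 -> e / C _ C #: inserts after position(s) 10: rigamdoberev
surface: rigamdoberev

cell MOD=ib, GRD=ol, RANK=ib:
underlying: ok-amde-et-v
1. f -> v, k -> g, p -> b, t -> d / _ Z: fires at position(s) 8: okamdeedv
2. f -> v, k -> g, p -> b, s -> z, t -> d / V _ V: fires at position(s) 2: ogamdeedv
3. e -> o, i -> u / B C0 _: fires at position(s) 6: ogamdoedv
4. 0 -> e / C _ C #: inserts after position(s) 8: ogamdoedev
surface: ogamdoedev

cell MOD=ra, GRD=ne, RANK=du:
underlying: ag-amde-dis-na
1. f -> v, k -> g, p -> b, t -> d / _ Z: no change
2. f -> v, k -> g, p -> b, s -> z, t -> d / V _ V: no change
3. e -> o, i -> u / B C0 _: fires at position(s) 6: agamdodisna
4. 0 -> e / C _ C #: no change
surface: agamdodisna

cell MOD=ib, GRD=un, RANK=du:
underlying: ok-amde-dis-to
1. f -> v, k -> g, p -> b, t -> d / _ Z: no change
2. f -> v, k -> g, p -> b, s -> z, t -> d / V _ V: fires at position(s) 2: ogamdedisto
3. e -> o, i -> u / B C0 _: fires at position(s) 6: ogamdodisto
4. 0 -> e / C _ C #: no change
surface: ogamdodisto


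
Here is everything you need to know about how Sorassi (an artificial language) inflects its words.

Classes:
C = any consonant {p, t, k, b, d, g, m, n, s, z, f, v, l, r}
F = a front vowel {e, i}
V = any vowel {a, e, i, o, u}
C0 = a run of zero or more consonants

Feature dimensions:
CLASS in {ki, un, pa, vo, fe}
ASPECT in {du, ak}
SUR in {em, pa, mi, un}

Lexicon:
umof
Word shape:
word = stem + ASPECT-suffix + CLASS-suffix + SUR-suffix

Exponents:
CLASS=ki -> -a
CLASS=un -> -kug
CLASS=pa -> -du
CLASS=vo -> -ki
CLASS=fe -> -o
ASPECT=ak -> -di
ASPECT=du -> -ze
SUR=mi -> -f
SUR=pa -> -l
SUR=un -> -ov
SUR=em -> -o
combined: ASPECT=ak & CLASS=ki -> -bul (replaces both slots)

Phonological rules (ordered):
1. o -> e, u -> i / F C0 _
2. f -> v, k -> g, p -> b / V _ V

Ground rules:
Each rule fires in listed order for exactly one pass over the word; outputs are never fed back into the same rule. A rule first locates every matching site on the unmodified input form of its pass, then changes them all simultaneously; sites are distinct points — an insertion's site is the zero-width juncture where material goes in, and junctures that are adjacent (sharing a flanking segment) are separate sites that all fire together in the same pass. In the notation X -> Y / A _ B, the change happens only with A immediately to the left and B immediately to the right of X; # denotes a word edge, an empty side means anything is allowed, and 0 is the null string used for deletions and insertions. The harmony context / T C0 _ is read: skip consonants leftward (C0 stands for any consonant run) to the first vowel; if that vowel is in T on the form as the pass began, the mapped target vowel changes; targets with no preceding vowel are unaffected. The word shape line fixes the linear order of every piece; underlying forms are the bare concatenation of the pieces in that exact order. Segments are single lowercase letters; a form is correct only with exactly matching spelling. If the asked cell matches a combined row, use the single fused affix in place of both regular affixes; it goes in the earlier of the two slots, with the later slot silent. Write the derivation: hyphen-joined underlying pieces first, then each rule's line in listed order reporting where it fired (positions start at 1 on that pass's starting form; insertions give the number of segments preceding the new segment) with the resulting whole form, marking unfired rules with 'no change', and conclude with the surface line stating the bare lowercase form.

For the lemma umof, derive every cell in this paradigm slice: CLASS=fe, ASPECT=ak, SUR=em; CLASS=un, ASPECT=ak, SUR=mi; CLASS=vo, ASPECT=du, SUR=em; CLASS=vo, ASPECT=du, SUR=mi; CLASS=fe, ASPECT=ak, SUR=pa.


cell CLASS=fe, ASPECT=ak, SUR=em:
underlying: umof-di-o-o
1. o -> e, u -> i / F C0 _: fires at position(s) 7: umofdieo
2. f -> v, k -> g, p -> b / V _ V: no change
surface: umofdieo

cell CLASS=un, ASPECT=ak, SUR=mi:
underlying: umof-di-kug-f
1. o -> e, u -> i / F C0 _: fires at position(s) 8: umofdikigf
2. f -> v, k -> g, p -> b / V _ V: fires at position(s) 7: umofdigigf
surface: umofdigigf

cell CLASS=vo, ASPECT=du, SUR=em:
underlying: umof-ze-ki-o
1. o -> e, u -> i / F C0 _: fires at position(s) 9: umofzekie
2. f -> v, k -> g, p -> b / V _ V: fires at position(s) 7: umofzegie
surface: umofzegie

cell CLASS=vo, ASPECT=du, SUR=mi:
underlying: umof-ze-ki-f
1. o -> e, u -> i / F C0 _: no change
2. f -> v, k -> g, p -> b / V _ V: fires at position(s) 7: umofzegif
surface: umofzegif

cell CLASS=fe, ASPECT=ak, SUR=pa:
underlying: umof-di-o-l
1. o -> e, u -> i / F C0 _: fires at position(s) 7: umofdiel
2. f -> v, k -> g, p -> b / V _ V: no change
surface: umofdiel


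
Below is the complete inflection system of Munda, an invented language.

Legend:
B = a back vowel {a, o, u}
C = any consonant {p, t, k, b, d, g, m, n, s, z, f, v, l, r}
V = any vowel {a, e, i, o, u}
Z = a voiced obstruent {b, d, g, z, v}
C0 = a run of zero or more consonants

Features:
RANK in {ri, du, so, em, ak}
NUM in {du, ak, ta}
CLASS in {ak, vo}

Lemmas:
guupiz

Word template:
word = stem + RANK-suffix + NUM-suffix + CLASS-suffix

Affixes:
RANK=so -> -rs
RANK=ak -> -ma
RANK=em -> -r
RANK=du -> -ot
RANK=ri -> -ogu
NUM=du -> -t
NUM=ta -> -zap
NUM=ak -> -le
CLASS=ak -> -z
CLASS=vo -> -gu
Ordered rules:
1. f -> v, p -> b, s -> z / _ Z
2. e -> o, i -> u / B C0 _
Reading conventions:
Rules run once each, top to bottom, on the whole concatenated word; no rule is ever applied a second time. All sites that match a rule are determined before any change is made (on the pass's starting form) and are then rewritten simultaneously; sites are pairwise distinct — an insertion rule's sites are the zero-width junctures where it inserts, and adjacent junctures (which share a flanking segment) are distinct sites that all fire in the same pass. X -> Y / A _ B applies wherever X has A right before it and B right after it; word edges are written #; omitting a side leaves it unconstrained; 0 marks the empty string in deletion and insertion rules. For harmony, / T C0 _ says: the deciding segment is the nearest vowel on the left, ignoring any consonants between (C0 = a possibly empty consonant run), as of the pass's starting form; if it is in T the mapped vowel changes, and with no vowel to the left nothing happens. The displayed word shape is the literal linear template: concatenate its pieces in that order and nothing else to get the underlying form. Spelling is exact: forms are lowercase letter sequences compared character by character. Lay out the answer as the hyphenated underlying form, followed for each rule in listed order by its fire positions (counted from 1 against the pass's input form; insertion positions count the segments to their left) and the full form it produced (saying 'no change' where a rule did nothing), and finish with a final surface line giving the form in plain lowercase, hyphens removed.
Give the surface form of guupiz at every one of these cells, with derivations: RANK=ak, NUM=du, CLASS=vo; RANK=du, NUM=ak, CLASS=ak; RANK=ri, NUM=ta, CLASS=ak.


cell RANK=ak, NUM=du, CLASS=vo:
underlying: guupiz-ma-t-gu
1. f -> v, p -> b, s -> z / _ Z: no change
2. e -> o, i -> u / B C0 _: fires at position(s) 5: guupuzmatgu
surface: guupuzmatgu

cell RANK=du, NUM=ak, CLASS=ak:
underlying: guupiz-ot-le-z
1. f -> v, p -> b, s -> z / _ Z: no change
2. e -> o, i -> u / B C0 _: fires at position(s) 5, 10: guupuzotloz
surface: guupuzotloz

cell RANK=ri, NUM=ta, CLASS=ak:
underlying: guupiz-ogu-zap-z
1. f -> v, p -> b, s -> z / _ Z: fires at position(s) 12: guupizoguzabz
2. e -> o, i -> u / B C0 _: fires at position(s) 5: guupuzoguzabz
surface: guupuzoguzabz


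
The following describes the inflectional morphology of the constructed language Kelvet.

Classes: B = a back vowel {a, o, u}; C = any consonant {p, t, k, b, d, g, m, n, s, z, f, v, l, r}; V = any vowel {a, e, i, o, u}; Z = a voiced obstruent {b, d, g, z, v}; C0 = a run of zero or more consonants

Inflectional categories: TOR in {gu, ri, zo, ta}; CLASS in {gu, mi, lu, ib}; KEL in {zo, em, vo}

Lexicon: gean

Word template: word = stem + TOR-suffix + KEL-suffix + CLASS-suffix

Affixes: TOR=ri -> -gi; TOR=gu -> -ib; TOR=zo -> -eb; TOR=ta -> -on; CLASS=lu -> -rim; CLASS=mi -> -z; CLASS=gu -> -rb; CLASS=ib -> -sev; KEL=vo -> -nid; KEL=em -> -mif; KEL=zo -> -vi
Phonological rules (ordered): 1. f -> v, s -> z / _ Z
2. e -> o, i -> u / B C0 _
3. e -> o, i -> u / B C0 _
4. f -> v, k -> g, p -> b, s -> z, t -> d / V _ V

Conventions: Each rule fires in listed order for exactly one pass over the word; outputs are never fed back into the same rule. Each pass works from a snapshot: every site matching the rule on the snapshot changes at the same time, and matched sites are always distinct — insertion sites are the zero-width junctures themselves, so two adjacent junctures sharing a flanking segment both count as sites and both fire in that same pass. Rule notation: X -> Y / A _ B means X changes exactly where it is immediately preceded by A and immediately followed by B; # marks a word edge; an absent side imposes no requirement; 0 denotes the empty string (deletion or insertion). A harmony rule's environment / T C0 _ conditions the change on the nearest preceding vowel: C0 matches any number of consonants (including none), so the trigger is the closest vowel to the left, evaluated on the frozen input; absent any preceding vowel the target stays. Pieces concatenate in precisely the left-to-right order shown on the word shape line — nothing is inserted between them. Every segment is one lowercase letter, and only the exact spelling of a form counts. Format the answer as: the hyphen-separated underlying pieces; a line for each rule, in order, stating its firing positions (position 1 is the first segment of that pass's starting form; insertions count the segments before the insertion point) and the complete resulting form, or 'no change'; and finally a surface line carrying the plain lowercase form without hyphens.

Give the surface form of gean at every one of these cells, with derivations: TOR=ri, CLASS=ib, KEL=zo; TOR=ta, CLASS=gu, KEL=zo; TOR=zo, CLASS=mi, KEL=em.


cell TOR=ri, CLASS=ib, KEL=zo:
underlying: gean-gi-vi-sev
1. f -> v, s -> z / _ Z: no change
2. e -> o, i -> u / B C0 _: fires at position(s) 6: geanguvisev
3. e -> o, i -> u / B C0 _: fires at position(s) 8: geanguvusev
4. f -> v, k -> g, p -> b, s -> z, t -> d / V _ V: fires at position(s) 9: geanguvuzev
surface: geanguvuzev

cell TOR=ta, CLASS=gu, KEL=zo:
underlying: gean-on-vi-rb
1. f -> v, s -> z / _ Z: no change
2. e -> o, i -> u / B C0 _: fires at position(s) 8: geanonvurb
3. e -> o, i -> u / B C0 _: no change
4. f -> v, k -> g, p -> b, s -> z, t -> d / V _ V: no change
surface: geanonvurb

cell TOR=zo, CLASS=mi, KEL=em:
underlying: gean-eb-mif-z
1. f -> v, s -> z / _ Z: fires at position(s) 9: geanebmivz
2. e -> o, i -> u / B C0 _: fires at position(s) 5: geanobmivz
3. e -> o, i -> u / B C0 _: fires at position(s) 8: geanobmuvz
4. f -> v, k -> g, p -> b, s -> z, t -> d / V _ V: no change
surface: geanobmuvz
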